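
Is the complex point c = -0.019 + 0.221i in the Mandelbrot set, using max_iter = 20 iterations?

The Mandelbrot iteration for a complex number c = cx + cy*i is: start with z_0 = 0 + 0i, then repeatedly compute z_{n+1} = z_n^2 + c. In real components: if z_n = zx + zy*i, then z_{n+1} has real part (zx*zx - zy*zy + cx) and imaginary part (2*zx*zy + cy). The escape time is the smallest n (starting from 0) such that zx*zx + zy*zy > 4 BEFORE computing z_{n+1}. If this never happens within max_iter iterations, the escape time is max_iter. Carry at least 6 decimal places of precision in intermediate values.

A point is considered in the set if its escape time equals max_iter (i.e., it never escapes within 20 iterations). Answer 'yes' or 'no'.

Answer: yes

Derivation:
z_0 = 0 + 0i, c = -0.0190 + 0.2210i
Iter 1: z = -0.0190 + 0.2210i, |z|^2 = 0.0492
Iter 2: z = -0.0675 + 0.2126i, |z|^2 = 0.0498
Iter 3: z = -0.0596 + 0.1923i, |z|^2 = 0.0405
Iter 4: z = -0.0524 + 0.1981i, |z|^2 = 0.0420
Iter 5: z = -0.0555 + 0.2002i, |z|^2 = 0.0432
Iter 6: z = -0.0560 + 0.1988i, |z|^2 = 0.0427
Iter 7: z = -0.0554 + 0.1987i, |z|^2 = 0.0426
Iter 8: z = -0.0554 + 0.1990i, |z|^2 = 0.0427
Iter 9: z = -0.0555 + 0.1989i, |z|^2 = 0.0427
Iter 10: z = -0.0555 + 0.1989i, |z|^2 = 0.0426
Iter 11: z = -0.0555 + 0.1989i, |z|^2 = 0.0426
Iter 12: z = -0.0555 + 0.1989i, |z|^2 = 0.0427
Iter 13: z = -0.0555 + 0.1989i, |z|^2 = 0.0426
Iter 14: z = -0.0555 + 0.1989i, |z|^2 = 0.0426
Iter 15: z = -0.0555 + 0.1989i, |z|^2 = 0.0426
Iter 16: z = -0.0555 + 0.1989i, |z|^2 = 0.0426
Iter 17: z = -0.0555 + 0.1989i, |z|^2 = 0.0426
Iter 18: z = -0.0555 + 0.1989i, |z|^2 = 0.0426
Iter 19: z = -0.0555 + 0.1989i, |z|^2 = 0.0426
Did not escape in 20 iterations → in set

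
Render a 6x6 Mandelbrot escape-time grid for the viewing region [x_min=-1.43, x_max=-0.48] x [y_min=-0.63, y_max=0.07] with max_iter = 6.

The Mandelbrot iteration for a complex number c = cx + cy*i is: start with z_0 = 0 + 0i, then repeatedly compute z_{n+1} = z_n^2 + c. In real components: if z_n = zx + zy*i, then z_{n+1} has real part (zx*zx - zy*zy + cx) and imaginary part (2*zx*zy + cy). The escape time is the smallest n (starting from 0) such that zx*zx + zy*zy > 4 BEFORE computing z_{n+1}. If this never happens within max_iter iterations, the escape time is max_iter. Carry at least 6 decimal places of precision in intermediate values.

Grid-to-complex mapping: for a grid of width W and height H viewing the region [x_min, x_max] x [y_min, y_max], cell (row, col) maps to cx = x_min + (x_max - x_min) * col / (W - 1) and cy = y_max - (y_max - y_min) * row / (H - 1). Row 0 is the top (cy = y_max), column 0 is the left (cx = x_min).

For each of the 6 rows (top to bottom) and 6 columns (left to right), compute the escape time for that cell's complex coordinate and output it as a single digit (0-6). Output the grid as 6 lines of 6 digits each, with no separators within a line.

Answer: 666666
666666
566666
566666
355666
334566

Derivation:
(row=0, col=0): c = -1.4300 + 0.0700i → escape time 6
(row=0, col=1): c = -1.2400 + 0.0700i → escape time 6
(row=0, col=2): c = -1.0500 + 0.0700i → escape time 6
(row=0, col=3): c = -0.8600 + 0.0700i → escape time 6
(row=0, col=4): c = -0.6700 + 0.0700i → escape time 6
(row=0, col=5): c = -0.4800 + 0.0700i → escape time 6
(row=1, col=0): c = -1.4300 + -0.0700i → escape time 6
(row=1, col=1): c = -1.2400 + -0.0700i → escape time 6
(row=1, col=2): c = -1.0500 + -0.0700i → escape time 6
(row=1, col=3): c = -0.8600 + -0.0700i → escape time 6
(row=1, col=4): c = -0.6700 + -0.0700i → escape time 6
(row=1, col=5): c = -0.4800 + -0.0700i → escape time 6
(row=2, col=0): c = -1.4300 + -0.2100i → escape time 5
(row=2, col=1): c = -1.2400 + -0.2100i → escape time 6
(row=2, col=2): c = -1.0500 + -0.2100i → escape time 6
(row=2, col=3): c = -0.8600 + -0.2100i → escape time 6
(row=2, col=4): c = -0.6700 + -0.2100i → escape time 6
(row=2, col=5): c = -0.4800 + -0.2100i → escape time 6
(row=3, col=0): c = -1.4300 + -0.3500i → escape time 5
(row=3, col=1): c = -1.2400 + -0.3500i → escape time 6
(row=3, col=2): c = -1.0500 + -0.3500i → escape time 6
(row=3, col=3): c = -0.8600 + -0.3500i → escape time 6
(row=3, col=4): c = -0.6700 + -0.3500i → escape time 6
(row=3, col=5): c = -0.4800 + -0.3500i → escape time 6
(row=4, col=0): c = -1.4300 + -0.4900i → escape time 3
(row=4, col=1): c = -1.2400 + -0.4900i → escape time 5
(row=4, col=2): c = -1.0500 + -0.4900i → escape time 5
(row=4, col=3): c = -0.8600 + -0.4900i → escape time 6
(row=4, col=4): c = -0.6700 + -0.4900i → escape time 6
(row=4, col=5): c = -0.4800 + -0.4900i → escape time 6
(row=5, col=0): c = -1.4300 + -0.6300i → escape time 3
(row=5, col=1): c = -1.2400 + -0.6300i → escape time 3
(row=5, col=2): c = -1.0500 + -0.6300i → escape time 4
(row=5, col=3): c = -0.8600 + -0.6300i → escape time 5
(row=5, col=4): c = -0.6700 + -0.6300i → escape time 6
(row=5, col=5): c = -0.4800 + -0.6300i → escape time 6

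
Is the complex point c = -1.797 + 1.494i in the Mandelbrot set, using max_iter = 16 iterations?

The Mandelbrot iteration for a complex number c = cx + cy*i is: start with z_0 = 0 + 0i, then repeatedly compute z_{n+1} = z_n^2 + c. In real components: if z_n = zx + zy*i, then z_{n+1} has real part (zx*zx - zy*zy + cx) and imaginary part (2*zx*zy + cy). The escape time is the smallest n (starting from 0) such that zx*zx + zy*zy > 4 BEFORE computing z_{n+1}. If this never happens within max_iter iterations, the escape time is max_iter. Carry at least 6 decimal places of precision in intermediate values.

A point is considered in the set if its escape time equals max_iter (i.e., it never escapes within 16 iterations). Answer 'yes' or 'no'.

z_0 = 0 + 0i, c = -1.7970 + 1.4940i
Iter 1: z = -1.7970 + 1.4940i, |z|^2 = 5.4612
Escaped at iteration 1

Answer: no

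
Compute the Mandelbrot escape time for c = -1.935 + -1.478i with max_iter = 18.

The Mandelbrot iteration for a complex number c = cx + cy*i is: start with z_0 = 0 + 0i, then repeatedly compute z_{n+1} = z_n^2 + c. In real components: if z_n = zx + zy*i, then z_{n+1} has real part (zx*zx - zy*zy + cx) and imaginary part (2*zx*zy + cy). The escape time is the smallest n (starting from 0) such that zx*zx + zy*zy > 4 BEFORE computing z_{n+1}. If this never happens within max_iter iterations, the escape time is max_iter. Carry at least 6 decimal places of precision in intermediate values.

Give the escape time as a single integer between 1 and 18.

Answer: 1

Derivation:
z_0 = 0 + 0i, c = -1.9350 + -1.4780i
Iter 1: z = -1.9350 + -1.4780i, |z|^2 = 5.9287
Escaped at iteration 1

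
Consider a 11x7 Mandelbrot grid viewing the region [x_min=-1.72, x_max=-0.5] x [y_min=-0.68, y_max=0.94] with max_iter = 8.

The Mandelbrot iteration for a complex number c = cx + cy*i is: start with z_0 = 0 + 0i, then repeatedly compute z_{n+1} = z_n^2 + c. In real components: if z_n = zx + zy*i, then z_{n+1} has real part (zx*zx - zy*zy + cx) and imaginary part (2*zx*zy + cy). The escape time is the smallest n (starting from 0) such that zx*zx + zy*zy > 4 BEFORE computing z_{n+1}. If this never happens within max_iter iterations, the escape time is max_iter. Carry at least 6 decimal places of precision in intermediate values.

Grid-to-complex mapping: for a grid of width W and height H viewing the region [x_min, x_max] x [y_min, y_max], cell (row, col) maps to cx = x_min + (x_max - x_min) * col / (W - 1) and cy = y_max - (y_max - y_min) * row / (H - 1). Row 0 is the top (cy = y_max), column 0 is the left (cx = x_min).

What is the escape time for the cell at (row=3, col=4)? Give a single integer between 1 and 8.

z_0 = 0 + 0i, c = -1.2320 + 0.1300i
Iter 1: z = -1.2320 + 0.1300i, |z|^2 = 1.5347
Iter 2: z = 0.2689 + -0.1903i, |z|^2 = 0.1085
Iter 3: z = -1.1959 + 0.0276i, |z|^2 = 1.4309
Iter 4: z = 0.1974 + 0.0639i, |z|^2 = 0.0431
Iter 5: z = -1.1971 + 0.1552i, |z|^2 = 1.4572
Iter 6: z = 0.1770 + -0.2417i, |z|^2 = 0.0897
Iter 7: z = -1.2591 + 0.0445i, |z|^2 = 1.5872

Answer: 8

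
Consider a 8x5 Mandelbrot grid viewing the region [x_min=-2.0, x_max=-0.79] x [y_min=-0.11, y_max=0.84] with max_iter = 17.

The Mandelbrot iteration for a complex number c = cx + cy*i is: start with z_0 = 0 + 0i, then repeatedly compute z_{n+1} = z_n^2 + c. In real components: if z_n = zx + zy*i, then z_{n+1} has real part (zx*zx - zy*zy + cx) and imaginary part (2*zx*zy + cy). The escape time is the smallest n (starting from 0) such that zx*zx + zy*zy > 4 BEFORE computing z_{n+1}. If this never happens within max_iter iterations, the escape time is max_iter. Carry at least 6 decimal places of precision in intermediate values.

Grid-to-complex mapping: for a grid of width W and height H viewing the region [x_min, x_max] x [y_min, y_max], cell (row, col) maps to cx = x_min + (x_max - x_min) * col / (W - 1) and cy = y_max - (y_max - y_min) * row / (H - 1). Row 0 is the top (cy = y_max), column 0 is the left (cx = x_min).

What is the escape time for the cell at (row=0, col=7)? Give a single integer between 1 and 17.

z_0 = 0 + 0i, c = -0.7900 + 0.8400i
Iter 1: z = -0.7900 + 0.8400i, |z|^2 = 1.3297
Iter 2: z = -0.8715 + -0.4872i, |z|^2 = 0.9969
Iter 3: z = -0.2679 + 1.6892i, |z|^2 = 2.9251
Iter 4: z = -3.5716 + -0.0649i, |z|^2 = 12.7607
Escaped at iteration 4

Answer: 4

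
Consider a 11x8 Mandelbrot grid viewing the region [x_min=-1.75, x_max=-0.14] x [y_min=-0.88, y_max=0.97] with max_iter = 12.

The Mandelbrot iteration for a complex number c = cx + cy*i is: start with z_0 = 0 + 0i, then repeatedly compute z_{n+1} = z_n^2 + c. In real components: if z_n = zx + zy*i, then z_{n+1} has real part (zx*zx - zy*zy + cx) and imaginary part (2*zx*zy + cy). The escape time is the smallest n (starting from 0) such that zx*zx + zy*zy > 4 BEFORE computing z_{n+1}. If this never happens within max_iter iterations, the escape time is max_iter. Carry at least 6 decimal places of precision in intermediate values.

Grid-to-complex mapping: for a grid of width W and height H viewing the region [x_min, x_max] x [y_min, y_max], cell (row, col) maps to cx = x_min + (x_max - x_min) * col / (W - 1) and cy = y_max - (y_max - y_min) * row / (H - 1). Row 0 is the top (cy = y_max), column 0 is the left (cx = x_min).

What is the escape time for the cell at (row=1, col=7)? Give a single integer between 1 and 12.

Answer: 7

Derivation:
z_0 = 0 + 0i, c = -0.6230 + 0.7057i
Iter 1: z = -0.6230 + 0.7057i, |z|^2 = 0.8862
Iter 2: z = -0.7329 + -0.1736i, |z|^2 = 0.5673
Iter 3: z = -0.1160 + 0.9602i, |z|^2 = 0.9354
Iter 4: z = -1.5315 + 0.4830i, |z|^2 = 2.5788
Iter 5: z = 1.4892 + -0.7736i, |z|^2 = 2.8164
Iter 6: z = 0.9964 + -1.5985i, |z|^2 = 3.5480
Iter 7: z = -2.1855 + -2.4797i, |z|^2 = 10.9254
Escaped at iteration 7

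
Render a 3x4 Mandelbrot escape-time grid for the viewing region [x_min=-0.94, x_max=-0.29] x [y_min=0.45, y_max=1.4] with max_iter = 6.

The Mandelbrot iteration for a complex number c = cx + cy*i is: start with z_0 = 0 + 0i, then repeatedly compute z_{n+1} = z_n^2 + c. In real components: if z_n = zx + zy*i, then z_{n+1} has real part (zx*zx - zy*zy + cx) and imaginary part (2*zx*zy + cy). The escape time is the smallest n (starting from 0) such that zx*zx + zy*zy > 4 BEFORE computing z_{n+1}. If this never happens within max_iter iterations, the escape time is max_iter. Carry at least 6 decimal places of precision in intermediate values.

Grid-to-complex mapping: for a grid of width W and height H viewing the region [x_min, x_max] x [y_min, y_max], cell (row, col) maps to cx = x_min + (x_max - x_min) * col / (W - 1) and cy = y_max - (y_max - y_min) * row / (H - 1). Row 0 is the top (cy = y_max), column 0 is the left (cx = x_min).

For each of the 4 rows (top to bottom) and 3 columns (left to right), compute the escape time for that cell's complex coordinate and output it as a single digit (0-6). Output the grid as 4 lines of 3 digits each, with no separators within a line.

Answer: 222
335
456
666

Derivation:
(row=0, col=0): c = -0.9400 + 1.4000i → escape time 2
(row=0, col=1): c = -0.6150 + 1.4000i → escape time 2
(row=0, col=2): c = -0.2900 + 1.4000i → escape time 2
(row=1, col=0): c = -0.9400 + 1.0833i → escape time 3
(row=1, col=1): c = -0.6150 + 1.0833i → escape time 3
(row=1, col=2): c = -0.2900 + 1.0833i → escape time 5
(row=2, col=0): c = -0.9400 + 0.7667i → escape time 4
(row=2, col=1): c = -0.6150 + 0.7667i → escape time 5
(row=2, col=2): c = -0.2900 + 0.7667i → escape time 6
(row=3, col=0): c = -0.9400 + 0.4500i → escape time 6
(row=3, col=1): c = -0.6150 + 0.4500i → escape time 6
(row=3, col=2): c = -0.2900 + 0.4500i → escape time 6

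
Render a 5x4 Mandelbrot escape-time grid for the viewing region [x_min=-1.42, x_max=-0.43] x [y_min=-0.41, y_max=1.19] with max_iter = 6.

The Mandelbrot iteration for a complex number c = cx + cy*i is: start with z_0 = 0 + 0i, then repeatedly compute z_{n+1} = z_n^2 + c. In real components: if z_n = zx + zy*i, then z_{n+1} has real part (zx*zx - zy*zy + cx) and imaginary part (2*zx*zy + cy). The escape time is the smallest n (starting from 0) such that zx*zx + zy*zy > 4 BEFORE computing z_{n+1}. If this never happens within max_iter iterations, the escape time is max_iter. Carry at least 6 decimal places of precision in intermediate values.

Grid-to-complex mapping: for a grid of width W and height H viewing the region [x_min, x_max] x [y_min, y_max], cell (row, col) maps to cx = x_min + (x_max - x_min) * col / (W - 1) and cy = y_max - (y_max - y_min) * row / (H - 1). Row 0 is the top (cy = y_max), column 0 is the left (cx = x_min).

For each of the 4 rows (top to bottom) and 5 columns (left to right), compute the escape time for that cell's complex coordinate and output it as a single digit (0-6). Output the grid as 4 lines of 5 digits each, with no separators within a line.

(row=0, col=0): c = -1.4200 + 1.1900i → escape time 2
(row=0, col=1): c = -1.1725 + 1.1900i → escape time 2
(row=0, col=2): c = -0.9250 + 1.1900i → escape time 3
(row=0, col=3): c = -0.6775 + 1.1900i → escape time 3
(row=0, col=4): c = -0.4300 + 1.1900i → escape time 3
(row=1, col=0): c = -1.4200 + 0.6567i → escape time 3
(row=1, col=1): c = -1.1725 + 0.6567i → escape time 3
(row=1, col=2): c = -0.9250 + 0.6567i → escape time 4
(row=1, col=3): c = -0.6775 + 0.6567i → escape time 6
(row=1, col=4): c = -0.4300 + 0.6567i → escape time 6
(row=2, col=0): c = -1.4200 + 0.1233i → escape time 6
(row=2, col=1): c = -1.1725 + 0.1233i → escape time 6
(row=2, col=2): c = -0.9250 + 0.1233i → escape time 6
(row=2, col=3): c = -0.6775 + 0.1233i → escape time 6
(row=2, col=4): c = -0.4300 + 0.1233i → escape time 6
(row=3, col=0): c = -1.4200 + -0.4100i → escape time 4
(row=3, col=1): c = -1.1725 + -0.4100i → escape time 6
(row=3, col=2): c = -0.9250 + -0.4100i → escape time 6
(row=3, col=3): c = -0.6775 + -0.4100i → escape time 6
(row=3, col=4): c = -0.4300 + -0.4100i → escape time 6

Answer: 22333
33466
66666
46666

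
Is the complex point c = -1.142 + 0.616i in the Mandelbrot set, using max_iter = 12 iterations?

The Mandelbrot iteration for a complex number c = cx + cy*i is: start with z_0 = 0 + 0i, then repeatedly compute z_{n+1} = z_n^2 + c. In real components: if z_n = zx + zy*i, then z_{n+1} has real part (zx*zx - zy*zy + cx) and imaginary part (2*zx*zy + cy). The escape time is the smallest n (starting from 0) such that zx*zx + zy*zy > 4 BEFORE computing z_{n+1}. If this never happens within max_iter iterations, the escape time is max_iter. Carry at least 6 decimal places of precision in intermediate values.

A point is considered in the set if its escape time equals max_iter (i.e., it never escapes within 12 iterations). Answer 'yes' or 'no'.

Answer: no

Derivation:
z_0 = 0 + 0i, c = -1.1420 + 0.6160i
Iter 1: z = -1.1420 + 0.6160i, |z|^2 = 1.6836
Iter 2: z = -0.2173 + -0.7909i, |z|^2 = 0.6728
Iter 3: z = -1.7204 + 0.9597i, |z|^2 = 3.8808
Iter 4: z = 0.8966 + -2.6862i, |z|^2 = 8.0196
Escaped at iteration 4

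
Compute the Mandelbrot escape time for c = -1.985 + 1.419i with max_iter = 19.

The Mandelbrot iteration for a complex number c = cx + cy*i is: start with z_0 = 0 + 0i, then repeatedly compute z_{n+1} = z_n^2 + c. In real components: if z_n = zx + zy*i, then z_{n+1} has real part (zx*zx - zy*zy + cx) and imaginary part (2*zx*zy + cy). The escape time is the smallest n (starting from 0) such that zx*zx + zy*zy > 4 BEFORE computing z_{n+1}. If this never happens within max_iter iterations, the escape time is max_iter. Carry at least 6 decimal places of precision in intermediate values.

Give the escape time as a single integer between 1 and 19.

z_0 = 0 + 0i, c = -1.9850 + 1.4190i
Iter 1: z = -1.9850 + 1.4190i, |z|^2 = 5.9538
Escaped at iteration 1

Answer: 1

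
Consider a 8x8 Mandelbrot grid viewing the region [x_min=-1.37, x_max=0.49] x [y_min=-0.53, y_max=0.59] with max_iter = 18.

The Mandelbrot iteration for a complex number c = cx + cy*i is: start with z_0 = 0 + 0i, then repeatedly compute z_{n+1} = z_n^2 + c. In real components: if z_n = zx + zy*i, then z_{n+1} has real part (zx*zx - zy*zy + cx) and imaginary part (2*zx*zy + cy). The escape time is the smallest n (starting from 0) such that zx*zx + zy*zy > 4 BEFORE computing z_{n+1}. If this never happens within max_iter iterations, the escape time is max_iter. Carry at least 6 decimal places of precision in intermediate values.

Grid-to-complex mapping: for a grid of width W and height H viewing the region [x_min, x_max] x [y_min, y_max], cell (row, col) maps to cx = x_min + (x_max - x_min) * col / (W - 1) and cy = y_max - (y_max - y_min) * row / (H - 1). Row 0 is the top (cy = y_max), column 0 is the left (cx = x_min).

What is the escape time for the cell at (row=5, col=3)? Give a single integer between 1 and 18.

Answer: 18

Derivation:
z_0 = 0 + 0i, c = -0.5729 + -0.2100i
Iter 1: z = -0.5729 + -0.2100i, |z|^2 = 0.3723
Iter 2: z = -0.2888 + 0.0306i, |z|^2 = 0.0843
Iter 3: z = -0.4904 + -0.2277i, |z|^2 = 0.2923
Iter 4: z = -0.3842 + 0.0133i, |z|^2 = 0.1478
Iter 5: z = -0.4254 + -0.2202i, |z|^2 = 0.2295
Iter 6: z = -0.4404 + -0.0226i, |z|^2 = 0.1944
Iter 7: z = -0.3794 + -0.1901i, |z|^2 = 0.1801
Iter 8: z = -0.4650 + -0.0658i, |z|^2 = 0.2206
Iter 9: z = -0.3609 + -0.1488i, |z|^2 = 0.1524
Iter 10: z = -0.4647 + -0.1026i, |z|^2 = 0.2265
Iter 11: z = -0.3674 + -0.1147i, |z|^2 = 0.1481
Iter 12: z = -0.4510 + -0.1257i, |z|^2 = 0.2192
Iter 13: z = -0.3852 + -0.0966i, |z|^2 = 0.1577
Iter 14: z = -0.4338 + -0.1356i, |z|^2 = 0.2065
Iter 15: z = -0.4031 + -0.0924i, |z|^2 = 0.1710
Iter 16: z = -0.4189 + -0.1355i, |z|^2 = 0.1939
Iter 17: z = -0.4157 + -0.0964i, |z|^2 = 0.1821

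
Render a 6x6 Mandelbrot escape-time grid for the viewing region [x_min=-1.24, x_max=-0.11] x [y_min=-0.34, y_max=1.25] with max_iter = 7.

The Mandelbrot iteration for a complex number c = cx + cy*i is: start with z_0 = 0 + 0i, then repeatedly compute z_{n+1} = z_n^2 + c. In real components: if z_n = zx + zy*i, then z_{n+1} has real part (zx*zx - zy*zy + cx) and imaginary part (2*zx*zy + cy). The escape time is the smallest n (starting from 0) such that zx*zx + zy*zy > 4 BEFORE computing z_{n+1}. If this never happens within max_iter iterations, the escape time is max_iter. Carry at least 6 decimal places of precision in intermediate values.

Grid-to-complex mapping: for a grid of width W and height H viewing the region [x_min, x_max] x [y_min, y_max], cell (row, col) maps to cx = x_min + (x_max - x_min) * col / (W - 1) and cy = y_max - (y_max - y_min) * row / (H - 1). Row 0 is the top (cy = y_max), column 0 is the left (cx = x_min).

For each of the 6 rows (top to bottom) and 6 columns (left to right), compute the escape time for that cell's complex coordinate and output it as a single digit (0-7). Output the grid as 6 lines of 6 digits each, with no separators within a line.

(row=0, col=0): c = -1.2400 + 1.2500i → escape time 2
(row=0, col=1): c = -1.0140 + 1.2500i → escape time 2
(row=0, col=2): c = -0.7880 + 1.2500i → escape time 3
(row=0, col=3): c = -0.5620 + 1.2500i → escape time 3
(row=0, col=4): c = -0.3360 + 1.2500i → escape time 3
(row=0, col=5): c = -0.1100 + 1.2500i → escape time 3
(row=1, col=0): c = -1.2400 + 0.9320i → escape time 3
(row=1, col=1): c = -1.0140 + 0.9320i → escape time 3
(row=1, col=2): c = -0.7880 + 0.9320i → escape time 3
(row=1, col=3): c = -0.5620 + 0.9320i → escape time 4
(row=1, col=4): c = -0.3360 + 0.9320i → escape time 5
(row=1, col=5): c = -0.1100 + 0.9320i → escape time 7
(row=2, col=0): c = -1.2400 + 0.6140i → escape time 3
(row=2, col=1): c = -1.0140 + 0.6140i → escape time 4
(row=2, col=2): c = -0.7880 + 0.6140i → escape time 5
(row=2, col=3): c = -0.5620 + 0.6140i → escape time 7
(row=2, col=4): c = -0.3360 + 0.6140i → escape time 7
(row=2, col=5): c = -0.1100 + 0.6140i → escape time 7
(row=3, col=0): c = -1.2400 + 0.2960i → escape time 7
(row=3, col=1): c = -1.0140 + 0.2960i → escape time 7
(row=3, col=2): c = -0.7880 + 0.2960i → escape time 7
(row=3, col=3): c = -0.5620 + 0.2960i → escape time 7
(row=3, col=4): c = -0.3360 + 0.2960i → escape time 7
(row=3, col=5): c = -0.1100 + 0.2960i → escape time 7
(row=4, col=0): c = -1.2400 + -0.0220i → escape time 7
(row=4, col=1): c = -1.0140 + -0.0220i → escape time 7
(row=4, col=2): c = -0.7880 + -0.0220i → escape time 7
(row=4, col=3): c = -0.5620 + -0.0220i → escape time 7
(row=4, col=4): c = -0.3360 + -0.0220i → escape time 7
(row=4, col=5): c = -0.1100 + -0.0220i → escape time 7
(row=5, col=0): c = -1.2400 + -0.3400i → escape time 7
(row=5, col=1): c = -1.0140 + -0.3400i → escape time 7
(row=5, col=2): c = -0.7880 + -0.3400i → escape time 7
(row=5, col=3): c = -0.5620 + -0.3400i → escape time 7
(row=5, col=4): c = -0.3360 + -0.3400i → escape time 7
(row=5, col=5): c = -0.1100 + -0.3400i → escape time 7

Answer: 223333
333457
345777
777777
777777
777777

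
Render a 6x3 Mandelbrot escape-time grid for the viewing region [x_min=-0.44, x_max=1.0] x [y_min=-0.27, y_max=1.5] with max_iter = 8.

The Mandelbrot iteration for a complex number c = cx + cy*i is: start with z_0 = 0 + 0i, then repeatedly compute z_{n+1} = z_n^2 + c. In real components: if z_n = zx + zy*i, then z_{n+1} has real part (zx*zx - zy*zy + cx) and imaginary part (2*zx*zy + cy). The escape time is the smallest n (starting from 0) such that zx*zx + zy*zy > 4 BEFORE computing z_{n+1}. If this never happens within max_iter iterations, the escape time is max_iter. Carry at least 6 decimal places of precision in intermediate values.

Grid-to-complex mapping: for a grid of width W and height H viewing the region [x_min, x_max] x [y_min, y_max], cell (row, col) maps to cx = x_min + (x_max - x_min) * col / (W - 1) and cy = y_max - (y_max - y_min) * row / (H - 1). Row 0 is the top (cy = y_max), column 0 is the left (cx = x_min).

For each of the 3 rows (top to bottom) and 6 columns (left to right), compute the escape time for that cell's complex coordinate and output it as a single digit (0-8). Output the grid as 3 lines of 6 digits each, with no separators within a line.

(row=0, col=0): c = -0.4400 + 1.5000i → escape time 2
(row=0, col=1): c = -0.1520 + 1.5000i → escape time 2
(row=0, col=2): c = 0.1360 + 1.5000i → escape time 2
(row=0, col=3): c = 0.4240 + 1.5000i → escape time 2
(row=0, col=4): c = 0.7120 + 1.5000i → escape time 2
(row=0, col=5): c = 1.0000 + 1.5000i → escape time 2
(row=1, col=0): c = -0.4400 + 0.6150i → escape time 8
(row=1, col=1): c = -0.1520 + 0.6150i → escape time 8
(row=1, col=2): c = 0.1360 + 0.6150i → escape time 8
(row=1, col=3): c = 0.4240 + 0.6150i → escape time 7
(row=1, col=4): c = 0.7120 + 0.6150i → escape time 3
(row=1, col=5): c = 1.0000 + 0.6150i → escape time 2
(row=2, col=0): c = -0.4400 + -0.2700i → escape time 8
(row=2, col=1): c = -0.1520 + -0.2700i → escape time 8
(row=2, col=2): c = 0.1360 + -0.2700i → escape time 8
(row=2, col=3): c = 0.4240 + -0.2700i → escape time 8
(row=2, col=4): c = 0.7120 + -0.2700i → escape time 3
(row=2, col=5): c = 1.0000 + -0.2700i → escape time 2

Answer: 222222
888732
888832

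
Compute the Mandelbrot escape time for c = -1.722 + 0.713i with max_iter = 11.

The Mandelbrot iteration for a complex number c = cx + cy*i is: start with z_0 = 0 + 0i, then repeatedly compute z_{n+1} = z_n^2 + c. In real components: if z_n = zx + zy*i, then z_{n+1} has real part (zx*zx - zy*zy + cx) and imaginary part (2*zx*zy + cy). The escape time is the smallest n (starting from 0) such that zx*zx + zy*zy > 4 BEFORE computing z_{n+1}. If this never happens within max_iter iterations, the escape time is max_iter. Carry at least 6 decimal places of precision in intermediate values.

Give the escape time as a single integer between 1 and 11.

z_0 = 0 + 0i, c = -1.7220 + 0.7130i
Iter 1: z = -1.7220 + 0.7130i, |z|^2 = 3.4737
Iter 2: z = 0.7349 + -1.7426i, |z|^2 = 3.5767
Iter 3: z = -4.2185 + -1.8483i, |z|^2 = 21.2115
Escaped at iteration 3

Answer: 3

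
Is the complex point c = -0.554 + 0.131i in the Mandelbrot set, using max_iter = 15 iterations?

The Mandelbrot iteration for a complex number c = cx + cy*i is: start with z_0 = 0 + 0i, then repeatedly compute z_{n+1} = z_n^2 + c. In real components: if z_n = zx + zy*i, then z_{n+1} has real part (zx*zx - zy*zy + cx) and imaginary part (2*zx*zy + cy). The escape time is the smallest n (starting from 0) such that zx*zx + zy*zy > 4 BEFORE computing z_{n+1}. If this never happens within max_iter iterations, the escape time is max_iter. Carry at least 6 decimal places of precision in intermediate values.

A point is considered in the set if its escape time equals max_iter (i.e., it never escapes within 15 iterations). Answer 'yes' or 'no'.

Answer: yes

Derivation:
z_0 = 0 + 0i, c = -0.5540 + 0.1310i
Iter 1: z = -0.5540 + 0.1310i, |z|^2 = 0.3241
Iter 2: z = -0.2642 + -0.0141i, |z|^2 = 0.0700
Iter 3: z = -0.4844 + 0.1385i, |z|^2 = 0.2538
Iter 4: z = -0.3386 + -0.0031i, |z|^2 = 0.1146
Iter 5: z = -0.4394 + 0.1331i, |z|^2 = 0.2108
Iter 6: z = -0.3787 + 0.0140i, |z|^2 = 0.1436
Iter 7: z = -0.4108 + 0.1204i, |z|^2 = 0.1833
Iter 8: z = -0.3997 + 0.0321i, |z|^2 = 0.1608
Iter 9: z = -0.3952 + 0.1054i, |z|^2 = 0.1673
Iter 10: z = -0.4089 + 0.0477i, |z|^2 = 0.1695
Iter 11: z = -0.3891 + 0.0920i, |z|^2 = 0.1599
Iter 12: z = -0.4111 + 0.0594i, |z|^2 = 0.1725
Iter 13: z = -0.3886 + 0.0821i, |z|^2 = 0.1577
Iter 14: z = -0.4098 + 0.0672i, |z|^2 = 0.1724
Did not escape in 15 iterations → in set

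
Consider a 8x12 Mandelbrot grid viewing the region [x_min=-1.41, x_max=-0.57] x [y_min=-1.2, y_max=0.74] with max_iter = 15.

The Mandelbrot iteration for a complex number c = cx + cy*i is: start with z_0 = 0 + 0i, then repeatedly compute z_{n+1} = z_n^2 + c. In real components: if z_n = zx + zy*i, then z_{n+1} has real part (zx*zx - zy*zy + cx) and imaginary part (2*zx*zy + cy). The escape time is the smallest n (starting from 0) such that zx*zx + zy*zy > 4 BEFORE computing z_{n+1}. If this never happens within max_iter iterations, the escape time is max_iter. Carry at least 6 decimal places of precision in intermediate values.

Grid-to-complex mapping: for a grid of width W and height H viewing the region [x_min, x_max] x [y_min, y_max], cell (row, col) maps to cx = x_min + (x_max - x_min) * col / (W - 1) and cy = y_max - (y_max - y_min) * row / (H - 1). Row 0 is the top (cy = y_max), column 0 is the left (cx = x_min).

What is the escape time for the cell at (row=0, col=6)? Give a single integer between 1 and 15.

z_0 = 0 + 0i, c = -0.6900 + 0.7400i
Iter 1: z = -0.6900 + 0.7400i, |z|^2 = 1.0237
Iter 2: z = -0.7615 + -0.2812i, |z|^2 = 0.6590
Iter 3: z = -0.1892 + 1.1683i, |z|^2 = 1.4006
Iter 4: z = -2.0191 + 0.2979i, |z|^2 = 4.1654
Escaped at iteration 4

Answer: 4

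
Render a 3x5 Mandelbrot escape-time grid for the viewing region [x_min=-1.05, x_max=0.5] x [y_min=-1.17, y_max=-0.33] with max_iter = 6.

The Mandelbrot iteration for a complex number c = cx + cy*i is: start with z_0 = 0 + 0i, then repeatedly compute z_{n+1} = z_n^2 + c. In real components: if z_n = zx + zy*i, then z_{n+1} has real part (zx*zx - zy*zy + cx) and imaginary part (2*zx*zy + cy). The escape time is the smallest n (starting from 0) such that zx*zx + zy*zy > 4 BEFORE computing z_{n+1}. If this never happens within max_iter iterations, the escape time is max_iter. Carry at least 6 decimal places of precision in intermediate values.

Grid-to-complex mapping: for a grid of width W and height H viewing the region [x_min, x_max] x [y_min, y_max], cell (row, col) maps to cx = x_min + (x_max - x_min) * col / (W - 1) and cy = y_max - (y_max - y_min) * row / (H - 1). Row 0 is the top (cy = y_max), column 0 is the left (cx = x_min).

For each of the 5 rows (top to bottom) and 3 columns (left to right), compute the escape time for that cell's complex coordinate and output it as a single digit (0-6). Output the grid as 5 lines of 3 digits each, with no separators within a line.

Answer: 666
565
363
363
342

Derivation:
(row=0, col=0): c = -1.0500 + -0.3300i → escape time 6
(row=0, col=1): c = -0.2750 + -0.3300i → escape time 6
(row=0, col=2): c = 0.5000 + -0.3300i → escape time 6
(row=1, col=0): c = -1.0500 + -0.5400i → escape time 5
(row=1, col=1): c = -0.2750 + -0.5400i → escape time 6
(row=1, col=2): c = 0.5000 + -0.5400i → escape time 5
(row=2, col=0): c = -1.0500 + -0.7500i → escape time 3
(row=2, col=1): c = -0.2750 + -0.7500i → escape time 6
(row=2, col=2): c = 0.5000 + -0.7500i → escape time 3
(row=3, col=0): c = -1.0500 + -0.9600i → escape time 3
(row=3, col=1): c = -0.2750 + -0.9600i → escape time 6
(row=3, col=2): c = 0.5000 + -0.9600i → escape time 3
(row=4, col=0): c = -1.0500 + -1.1700i → escape time 3
(row=4, col=1): c = -0.2750 + -1.1700i → escape time 4
(row=4, col=2): c = 0.5000 + -1.1700i → escape time 2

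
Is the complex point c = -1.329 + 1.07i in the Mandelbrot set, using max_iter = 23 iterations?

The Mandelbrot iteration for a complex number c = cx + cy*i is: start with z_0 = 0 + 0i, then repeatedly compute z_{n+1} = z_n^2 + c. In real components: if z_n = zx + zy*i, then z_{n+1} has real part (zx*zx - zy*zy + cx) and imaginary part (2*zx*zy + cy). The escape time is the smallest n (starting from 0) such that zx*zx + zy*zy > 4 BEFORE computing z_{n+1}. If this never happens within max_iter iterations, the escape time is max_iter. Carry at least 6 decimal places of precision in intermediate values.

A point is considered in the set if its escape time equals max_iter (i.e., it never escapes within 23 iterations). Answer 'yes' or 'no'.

z_0 = 0 + 0i, c = -1.3290 + 1.0700i
Iter 1: z = -1.3290 + 1.0700i, |z|^2 = 2.9111
Iter 2: z = -0.7077 + -1.7741i, |z|^2 = 3.6481
Iter 3: z = -3.9755 + 3.5809i, |z|^2 = 28.6272
Escaped at iteration 3

Answer: no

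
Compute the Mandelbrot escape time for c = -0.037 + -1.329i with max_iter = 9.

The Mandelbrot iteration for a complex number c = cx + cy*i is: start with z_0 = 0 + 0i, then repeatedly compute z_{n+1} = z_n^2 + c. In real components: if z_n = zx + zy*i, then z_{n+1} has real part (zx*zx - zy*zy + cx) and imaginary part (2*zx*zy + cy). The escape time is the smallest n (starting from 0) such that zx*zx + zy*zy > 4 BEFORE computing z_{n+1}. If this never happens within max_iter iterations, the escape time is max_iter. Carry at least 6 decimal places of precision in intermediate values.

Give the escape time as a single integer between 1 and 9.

Answer: 2

Derivation:
z_0 = 0 + 0i, c = -0.0370 + -1.3290i
Iter 1: z = -0.0370 + -1.3290i, |z|^2 = 1.7676
Iter 2: z = -1.8019 + -1.2307i, |z|^2 = 4.7613
Escaped at iteration 2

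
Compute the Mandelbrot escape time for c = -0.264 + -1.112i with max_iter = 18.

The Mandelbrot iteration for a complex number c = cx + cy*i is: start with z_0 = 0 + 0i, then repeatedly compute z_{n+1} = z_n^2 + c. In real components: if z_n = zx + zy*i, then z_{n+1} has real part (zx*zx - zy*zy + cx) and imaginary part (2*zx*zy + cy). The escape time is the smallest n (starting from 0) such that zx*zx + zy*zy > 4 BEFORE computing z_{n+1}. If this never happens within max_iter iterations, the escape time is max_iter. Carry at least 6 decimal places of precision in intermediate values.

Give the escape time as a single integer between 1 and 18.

z_0 = 0 + 0i, c = -0.2640 + -1.1120i
Iter 1: z = -0.2640 + -1.1120i, |z|^2 = 1.3062
Iter 2: z = -1.4308 + -0.5249i, |z|^2 = 2.3228
Iter 3: z = 1.5078 + 0.3900i, |z|^2 = 2.4257
Iter 4: z = 1.8575 + 0.0641i, |z|^2 = 3.4544
Iter 5: z = 3.1822 + -0.8738i, |z|^2 = 10.8897
Escaped at iteration 5

Answer: 5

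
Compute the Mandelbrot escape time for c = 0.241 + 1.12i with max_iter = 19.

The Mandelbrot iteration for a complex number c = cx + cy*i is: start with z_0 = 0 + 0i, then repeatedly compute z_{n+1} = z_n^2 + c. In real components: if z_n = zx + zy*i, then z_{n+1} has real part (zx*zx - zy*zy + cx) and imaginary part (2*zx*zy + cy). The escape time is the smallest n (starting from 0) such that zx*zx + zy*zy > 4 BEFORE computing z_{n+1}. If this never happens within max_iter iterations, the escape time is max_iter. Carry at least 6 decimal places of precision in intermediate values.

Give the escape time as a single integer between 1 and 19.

z_0 = 0 + 0i, c = 0.2410 + 1.1200i
Iter 1: z = 0.2410 + 1.1200i, |z|^2 = 1.3125
Iter 2: z = -0.9553 + 1.6598i, |z|^2 = 3.6677
Iter 3: z = -1.6014 + -2.0514i, |z|^2 = 6.7726
Escaped at iteration 3

Answer: 3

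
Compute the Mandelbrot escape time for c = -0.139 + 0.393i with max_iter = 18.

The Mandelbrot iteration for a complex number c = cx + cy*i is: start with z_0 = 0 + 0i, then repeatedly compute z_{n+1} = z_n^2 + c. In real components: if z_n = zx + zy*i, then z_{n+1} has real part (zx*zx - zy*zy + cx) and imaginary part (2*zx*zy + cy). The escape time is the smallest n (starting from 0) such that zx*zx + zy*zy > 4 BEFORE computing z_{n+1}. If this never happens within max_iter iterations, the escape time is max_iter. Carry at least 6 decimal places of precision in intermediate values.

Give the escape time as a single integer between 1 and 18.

z_0 = 0 + 0i, c = -0.1390 + 0.3930i
Iter 1: z = -0.1390 + 0.3930i, |z|^2 = 0.1738
Iter 2: z = -0.2741 + 0.2837i, |z|^2 = 0.1557
Iter 3: z = -0.1444 + 0.2374i, |z|^2 = 0.0772
Iter 4: z = -0.1745 + 0.3244i, |z|^2 = 0.1357
Iter 5: z = -0.2138 + 0.2797i, |z|^2 = 0.1240
Iter 6: z = -0.1715 + 0.2734i, |z|^2 = 0.1042
Iter 7: z = -0.1843 + 0.2992i, |z|^2 = 0.1235
Iter 8: z = -0.1946 + 0.2827i, |z|^2 = 0.1178
Iter 9: z = -0.1811 + 0.2830i, |z|^2 = 0.1129
Iter 10: z = -0.1863 + 0.2905i, |z|^2 = 0.1191
Iter 11: z = -0.1887 + 0.2848i, |z|^2 = 0.1167
Iter 12: z = -0.1845 + 0.2855i, |z|^2 = 0.1156
Iter 13: z = -0.1865 + 0.2876i, |z|^2 = 0.1175
Iter 14: z = -0.1870 + 0.2857i, |z|^2 = 0.1166
Iter 15: z = -0.1857 + 0.2862i, |z|^2 = 0.1164
Iter 16: z = -0.1864 + 0.2867i, |z|^2 = 0.1170
Iter 17: z = -0.1865 + 0.2861i, |z|^2 = 0.1166

Answer: 18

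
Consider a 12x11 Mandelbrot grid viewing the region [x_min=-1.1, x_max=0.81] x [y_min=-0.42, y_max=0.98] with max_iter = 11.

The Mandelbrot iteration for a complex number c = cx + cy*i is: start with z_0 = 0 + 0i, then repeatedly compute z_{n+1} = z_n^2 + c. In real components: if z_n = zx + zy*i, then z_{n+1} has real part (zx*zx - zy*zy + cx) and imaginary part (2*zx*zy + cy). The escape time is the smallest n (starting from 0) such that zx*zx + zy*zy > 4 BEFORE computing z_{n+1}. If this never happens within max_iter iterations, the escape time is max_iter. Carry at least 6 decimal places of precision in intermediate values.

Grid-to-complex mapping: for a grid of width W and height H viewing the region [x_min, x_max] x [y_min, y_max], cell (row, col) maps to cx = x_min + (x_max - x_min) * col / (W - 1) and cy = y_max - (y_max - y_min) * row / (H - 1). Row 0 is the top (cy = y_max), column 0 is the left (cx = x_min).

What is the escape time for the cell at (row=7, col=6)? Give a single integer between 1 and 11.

Answer: 11

Derivation:
z_0 = 0 + 0i, c = -0.0582 + 0.0000i
Iter 1: z = -0.0582 + 0.0000i, |z|^2 = 0.0034
Iter 2: z = -0.0548 + 0.0000i, |z|^2 = 0.0030
Iter 3: z = -0.0552 + 0.0000i, |z|^2 = 0.0030
Iter 4: z = -0.0551 + 0.0000i, |z|^2 = 0.0030
Iter 5: z = -0.0551 + 0.0000i, |z|^2 = 0.0030
Iter 6: z = -0.0551 + 0.0000i, |z|^2 = 0.0030
Iter 7: z = -0.0551 + 0.0000i, |z|^2 = 0.0030
Iter 8: z = -0.0551 + 0.0000i, |z|^2 = 0.0030
Iter 9: z = -0.0551 + 0.0000i, |z|^2 = 0.0030
Iter 10: z = -0.0551 + 0.0000i, |z|^2 = 0.0030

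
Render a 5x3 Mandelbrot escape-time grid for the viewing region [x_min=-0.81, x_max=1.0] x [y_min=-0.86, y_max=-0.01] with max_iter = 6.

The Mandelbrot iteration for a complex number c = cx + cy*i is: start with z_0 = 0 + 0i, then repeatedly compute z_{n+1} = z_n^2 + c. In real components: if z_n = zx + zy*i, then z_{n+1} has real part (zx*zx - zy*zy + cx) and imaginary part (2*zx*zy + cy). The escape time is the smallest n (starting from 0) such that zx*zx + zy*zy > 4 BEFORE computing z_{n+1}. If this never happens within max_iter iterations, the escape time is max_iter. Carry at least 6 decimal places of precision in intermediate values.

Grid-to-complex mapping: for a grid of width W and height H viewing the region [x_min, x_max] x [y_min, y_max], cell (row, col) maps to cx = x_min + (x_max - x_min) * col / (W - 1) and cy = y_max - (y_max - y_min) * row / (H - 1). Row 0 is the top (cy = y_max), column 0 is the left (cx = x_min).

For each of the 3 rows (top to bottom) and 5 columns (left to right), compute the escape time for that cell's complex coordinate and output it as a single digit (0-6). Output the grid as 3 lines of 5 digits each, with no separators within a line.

(row=0, col=0): c = -0.8100 + -0.0100i → escape time 6
(row=0, col=1): c = -0.3575 + -0.0100i → escape time 6
(row=0, col=2): c = 0.0950 + -0.0100i → escape time 6
(row=0, col=3): c = 0.5475 + -0.0100i → escape time 4
(row=0, col=4): c = 1.0000 + -0.0100i → escape time 2
(row=1, col=0): c = -0.8100 + -0.4350i → escape time 6
(row=1, col=1): c = -0.3575 + -0.4350i → escape time 6
(row=1, col=2): c = 0.0950 + -0.4350i → escape time 6
(row=1, col=3): c = 0.5475 + -0.4350i → escape time 4
(row=1, col=4): c = 1.0000 + -0.4350i → escape time 2
(row=2, col=0): c = -0.8100 + -0.8600i → escape time 4
(row=2, col=1): c = -0.3575 + -0.8600i → escape time 6
(row=2, col=2): c = 0.0950 + -0.8600i → escape time 5
(row=2, col=3): c = 0.5475 + -0.8600i → escape time 3
(row=2, col=4): c = 1.0000 + -0.8600i → escape time 2

Answer: 66642
66642
46532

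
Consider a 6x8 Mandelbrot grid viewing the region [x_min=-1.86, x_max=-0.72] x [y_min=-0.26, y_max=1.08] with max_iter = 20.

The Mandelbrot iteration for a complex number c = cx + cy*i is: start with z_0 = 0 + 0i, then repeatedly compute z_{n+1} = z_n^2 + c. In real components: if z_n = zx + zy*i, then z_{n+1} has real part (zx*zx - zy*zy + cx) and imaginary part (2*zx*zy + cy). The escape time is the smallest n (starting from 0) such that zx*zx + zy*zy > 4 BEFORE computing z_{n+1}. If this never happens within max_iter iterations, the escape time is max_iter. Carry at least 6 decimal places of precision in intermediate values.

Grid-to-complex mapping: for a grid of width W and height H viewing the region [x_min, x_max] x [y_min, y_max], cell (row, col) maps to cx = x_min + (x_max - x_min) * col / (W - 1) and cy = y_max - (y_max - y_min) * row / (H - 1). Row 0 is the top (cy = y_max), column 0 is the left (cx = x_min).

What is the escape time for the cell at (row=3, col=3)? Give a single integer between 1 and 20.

Answer: 5

Derivation:
z_0 = 0 + 0i, c = -1.1760 + 0.5057i
Iter 1: z = -1.1760 + 0.5057i, |z|^2 = 1.6387
Iter 2: z = -0.0488 + -0.6837i, |z|^2 = 0.4699
Iter 3: z = -1.6411 + 0.5724i, |z|^2 = 3.0209
Iter 4: z = 1.1896 + -1.3730i, |z|^2 = 3.3003
Iter 5: z = -1.6462 + -2.7609i, |z|^2 = 10.3326
Escaped at iteration 5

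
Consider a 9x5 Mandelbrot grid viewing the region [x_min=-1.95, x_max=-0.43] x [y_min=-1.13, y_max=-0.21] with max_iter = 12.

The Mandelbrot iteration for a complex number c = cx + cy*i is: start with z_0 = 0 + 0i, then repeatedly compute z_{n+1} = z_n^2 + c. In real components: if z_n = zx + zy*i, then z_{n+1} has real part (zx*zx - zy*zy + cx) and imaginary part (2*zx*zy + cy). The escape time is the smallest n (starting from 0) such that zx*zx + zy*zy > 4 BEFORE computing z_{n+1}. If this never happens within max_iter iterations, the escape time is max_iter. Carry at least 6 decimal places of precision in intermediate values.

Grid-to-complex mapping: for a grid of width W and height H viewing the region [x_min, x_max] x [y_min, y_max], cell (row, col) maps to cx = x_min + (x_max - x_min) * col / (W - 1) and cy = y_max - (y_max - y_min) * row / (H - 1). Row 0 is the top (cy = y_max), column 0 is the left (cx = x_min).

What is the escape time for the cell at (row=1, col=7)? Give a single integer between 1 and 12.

z_0 = 0 + 0i, c = -0.6200 + -0.4400i
Iter 1: z = -0.6200 + -0.4400i, |z|^2 = 0.5780
Iter 2: z = -0.4292 + 0.1056i, |z|^2 = 0.1954
Iter 3: z = -0.4469 + -0.5306i, |z|^2 = 0.4813
Iter 4: z = -0.7018 + 0.0343i, |z|^2 = 0.4937
Iter 5: z = -0.1286 + -0.4882i, |z|^2 = 0.2549
Iter 6: z = -0.8418 + -0.3144i, |z|^2 = 0.8075
Iter 7: z = -0.0103 + 0.0894i, |z|^2 = 0.0081
Iter 8: z = -0.6279 + -0.4418i, |z|^2 = 0.5894
Iter 9: z = -0.4210 + 0.1148i, |z|^2 = 0.1904
Iter 10: z = -0.4560 + -0.5367i, |z|^2 = 0.4959
Iter 11: z = -0.7001 + 0.0494i, |z|^2 = 0.4926

Answer: 12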